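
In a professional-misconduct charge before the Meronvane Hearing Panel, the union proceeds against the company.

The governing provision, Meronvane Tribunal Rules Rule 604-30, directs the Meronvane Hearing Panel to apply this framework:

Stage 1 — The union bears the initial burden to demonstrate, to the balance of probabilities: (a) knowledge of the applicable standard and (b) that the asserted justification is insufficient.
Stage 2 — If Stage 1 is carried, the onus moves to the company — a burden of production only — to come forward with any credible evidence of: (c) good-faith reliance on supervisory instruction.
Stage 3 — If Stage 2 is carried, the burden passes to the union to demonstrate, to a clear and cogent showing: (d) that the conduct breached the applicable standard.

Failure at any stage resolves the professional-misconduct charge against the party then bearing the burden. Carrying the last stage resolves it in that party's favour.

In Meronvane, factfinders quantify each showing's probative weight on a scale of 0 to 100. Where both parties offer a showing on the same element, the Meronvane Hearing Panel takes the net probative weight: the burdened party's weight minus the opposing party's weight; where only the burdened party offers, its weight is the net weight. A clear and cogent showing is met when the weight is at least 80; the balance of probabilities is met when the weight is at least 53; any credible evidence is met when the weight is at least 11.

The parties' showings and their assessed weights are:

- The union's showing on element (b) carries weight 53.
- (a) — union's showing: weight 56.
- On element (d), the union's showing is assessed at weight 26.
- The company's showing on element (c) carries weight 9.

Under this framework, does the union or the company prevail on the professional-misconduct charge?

union

At Stage 1 the union must meet the balance of probabilities (weight is at least 53): on (a) the weight is 56, ≥ 53, so (a) meets the standard; on (b) the weight is 53, ≥ 53, so (b) meets the standard.
  The union carries Stage 1; the company now bears the burden.
At Stage 2 the company must meet any credible evidence (weight is at least 11): on (c) the weight is 9, which does not reach 11, so (c) does not meet the standard.
  Not every element is met, so the company fails to carry Stage 2.
The analysis ends at Stage 2; the union prevails.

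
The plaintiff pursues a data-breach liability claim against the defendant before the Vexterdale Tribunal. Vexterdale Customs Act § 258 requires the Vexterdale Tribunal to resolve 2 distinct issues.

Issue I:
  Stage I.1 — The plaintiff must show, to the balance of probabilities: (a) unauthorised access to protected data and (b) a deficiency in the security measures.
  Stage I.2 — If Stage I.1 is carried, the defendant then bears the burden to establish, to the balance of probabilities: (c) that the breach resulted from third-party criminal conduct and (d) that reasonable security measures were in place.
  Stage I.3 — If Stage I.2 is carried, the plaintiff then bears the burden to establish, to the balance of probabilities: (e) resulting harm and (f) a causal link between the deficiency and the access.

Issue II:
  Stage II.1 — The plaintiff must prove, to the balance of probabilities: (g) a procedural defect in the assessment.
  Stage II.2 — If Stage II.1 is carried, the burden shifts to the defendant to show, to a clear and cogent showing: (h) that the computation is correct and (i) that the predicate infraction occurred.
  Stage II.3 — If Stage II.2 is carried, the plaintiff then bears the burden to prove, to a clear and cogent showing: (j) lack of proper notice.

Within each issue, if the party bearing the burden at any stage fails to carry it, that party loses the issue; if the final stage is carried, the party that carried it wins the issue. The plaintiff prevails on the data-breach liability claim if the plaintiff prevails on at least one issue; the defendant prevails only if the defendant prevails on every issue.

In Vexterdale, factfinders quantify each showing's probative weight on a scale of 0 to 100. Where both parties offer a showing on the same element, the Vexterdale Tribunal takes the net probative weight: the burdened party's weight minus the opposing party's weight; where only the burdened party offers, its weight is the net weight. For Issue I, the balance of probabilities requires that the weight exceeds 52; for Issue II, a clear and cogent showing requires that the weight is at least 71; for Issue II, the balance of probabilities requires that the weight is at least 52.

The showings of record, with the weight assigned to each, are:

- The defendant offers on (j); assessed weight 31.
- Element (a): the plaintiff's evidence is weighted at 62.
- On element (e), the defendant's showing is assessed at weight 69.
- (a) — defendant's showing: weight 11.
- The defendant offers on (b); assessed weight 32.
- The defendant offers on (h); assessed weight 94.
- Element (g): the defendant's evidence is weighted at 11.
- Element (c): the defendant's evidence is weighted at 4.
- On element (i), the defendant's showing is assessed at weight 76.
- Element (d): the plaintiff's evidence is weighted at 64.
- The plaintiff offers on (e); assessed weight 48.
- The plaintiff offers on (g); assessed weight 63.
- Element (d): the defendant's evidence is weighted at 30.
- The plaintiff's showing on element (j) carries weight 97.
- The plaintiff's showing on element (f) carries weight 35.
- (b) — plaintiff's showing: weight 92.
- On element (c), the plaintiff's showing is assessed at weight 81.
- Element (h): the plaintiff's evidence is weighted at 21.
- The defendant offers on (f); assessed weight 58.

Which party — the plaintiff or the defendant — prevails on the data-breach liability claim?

— Issue I —
Stage I.1 — burden on plaintiff; standard: the balance of probabilities (weight exceeds 52).
    (a): 62 − 11 = 51 ≤ 52 [not met]
    (b): 92 − 32 = 60 > 52 [met]
  Not every element is met, so the plaintiff fails to carry Stage I.1.
So the defendant prevails on this issue.
— Issue II —
Stage II.1 — burden on plaintiff; standard: the balance of probabilities (weight is at least 52).
    (g): 63 − 11 = 52 ≥ 52 [met]
  Stage II.1 carried; the burden shifts to the defendant.
Stage II.2 — burden on defendant; standard: a clear and cogent showing (weight is at least 71).
    (h): 94 − 21 = 73 ≥ 71 [met]
    (i): 76 ≥ 71 [met]
  All elements met. The burden passes to the plaintiff.
Stage II.3 — burden on plaintiff; standard: a clear and cogent showing (weight is at least 71).
    (j): 97 − 31 = 66 < 71 [not met]
  The plaintiff does not carry Stage II.3.
The analysis ends at Stage II.3; the defendant prevails on this issue.
Per-issue: Issue I → defendant; Issue II → defendant. The plaintiff must prevail on at least one issue; overall, the defendant prevails.

defendant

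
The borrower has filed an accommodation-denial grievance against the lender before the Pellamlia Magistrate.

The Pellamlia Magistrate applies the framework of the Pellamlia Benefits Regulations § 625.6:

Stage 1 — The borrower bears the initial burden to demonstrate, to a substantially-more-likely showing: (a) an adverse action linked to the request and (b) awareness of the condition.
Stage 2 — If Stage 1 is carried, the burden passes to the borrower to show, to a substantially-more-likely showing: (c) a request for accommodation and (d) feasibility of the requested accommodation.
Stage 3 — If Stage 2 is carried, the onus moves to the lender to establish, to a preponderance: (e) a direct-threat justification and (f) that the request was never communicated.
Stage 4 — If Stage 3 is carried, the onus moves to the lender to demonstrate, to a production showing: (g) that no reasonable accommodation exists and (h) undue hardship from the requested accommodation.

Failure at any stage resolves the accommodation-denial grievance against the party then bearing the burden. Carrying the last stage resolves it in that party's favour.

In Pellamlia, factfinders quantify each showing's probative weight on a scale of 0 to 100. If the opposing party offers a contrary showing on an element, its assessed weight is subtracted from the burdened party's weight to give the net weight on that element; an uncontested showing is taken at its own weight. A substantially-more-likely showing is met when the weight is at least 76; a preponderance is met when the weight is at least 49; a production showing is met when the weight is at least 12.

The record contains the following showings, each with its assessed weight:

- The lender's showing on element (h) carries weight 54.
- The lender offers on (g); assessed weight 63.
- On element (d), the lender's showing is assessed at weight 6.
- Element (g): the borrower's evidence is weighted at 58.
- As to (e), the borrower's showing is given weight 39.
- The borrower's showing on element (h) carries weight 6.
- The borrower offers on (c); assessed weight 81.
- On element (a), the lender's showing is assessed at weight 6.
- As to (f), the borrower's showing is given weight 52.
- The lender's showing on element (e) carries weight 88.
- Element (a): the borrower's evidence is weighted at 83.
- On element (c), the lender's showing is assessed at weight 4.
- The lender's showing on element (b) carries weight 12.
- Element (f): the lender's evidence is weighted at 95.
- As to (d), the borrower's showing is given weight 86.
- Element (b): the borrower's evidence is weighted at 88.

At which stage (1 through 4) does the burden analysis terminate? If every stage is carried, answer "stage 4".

At Stage 1 the borrower must meet a substantially-more-likely showing (weight is at least 76): on (a) the weight is 83 less the opposing 6 gives net 77, ≥ 76, so (a) meets the standard; on (b) the weight is 88 less the opposing 12 gives net 76, which does reach 76, so (b) meets the standard.
  All elements met. The borrower retains the burden for Stage 2.
At Stage 2 the borrower must meet a substantially-more-likely showing (weight is at least 76): on (c) the weight is 81 less the opposing 4 gives net 77, ≥ 76, so (c) meets the standard; on (d) the weight is 86 less the opposing 6 gives net 80, ≥ 76, so (d) meets the standard.
  All elements met. The burden passes to the lender.
At Stage 3 the lender must meet a preponderance (weight is at least 49): on (e) the weight is 88 less the opposing 39 gives net 49, which does reach 49, so (e) meets the standard; on (f) the weight is 95 less the opposing 52 gives net 43, which does not reach 49, so (f) does not meet the standard.
  The lender does not carry Stage 3.
The analysis ends at Stage 3; the borrower prevails.

stage 3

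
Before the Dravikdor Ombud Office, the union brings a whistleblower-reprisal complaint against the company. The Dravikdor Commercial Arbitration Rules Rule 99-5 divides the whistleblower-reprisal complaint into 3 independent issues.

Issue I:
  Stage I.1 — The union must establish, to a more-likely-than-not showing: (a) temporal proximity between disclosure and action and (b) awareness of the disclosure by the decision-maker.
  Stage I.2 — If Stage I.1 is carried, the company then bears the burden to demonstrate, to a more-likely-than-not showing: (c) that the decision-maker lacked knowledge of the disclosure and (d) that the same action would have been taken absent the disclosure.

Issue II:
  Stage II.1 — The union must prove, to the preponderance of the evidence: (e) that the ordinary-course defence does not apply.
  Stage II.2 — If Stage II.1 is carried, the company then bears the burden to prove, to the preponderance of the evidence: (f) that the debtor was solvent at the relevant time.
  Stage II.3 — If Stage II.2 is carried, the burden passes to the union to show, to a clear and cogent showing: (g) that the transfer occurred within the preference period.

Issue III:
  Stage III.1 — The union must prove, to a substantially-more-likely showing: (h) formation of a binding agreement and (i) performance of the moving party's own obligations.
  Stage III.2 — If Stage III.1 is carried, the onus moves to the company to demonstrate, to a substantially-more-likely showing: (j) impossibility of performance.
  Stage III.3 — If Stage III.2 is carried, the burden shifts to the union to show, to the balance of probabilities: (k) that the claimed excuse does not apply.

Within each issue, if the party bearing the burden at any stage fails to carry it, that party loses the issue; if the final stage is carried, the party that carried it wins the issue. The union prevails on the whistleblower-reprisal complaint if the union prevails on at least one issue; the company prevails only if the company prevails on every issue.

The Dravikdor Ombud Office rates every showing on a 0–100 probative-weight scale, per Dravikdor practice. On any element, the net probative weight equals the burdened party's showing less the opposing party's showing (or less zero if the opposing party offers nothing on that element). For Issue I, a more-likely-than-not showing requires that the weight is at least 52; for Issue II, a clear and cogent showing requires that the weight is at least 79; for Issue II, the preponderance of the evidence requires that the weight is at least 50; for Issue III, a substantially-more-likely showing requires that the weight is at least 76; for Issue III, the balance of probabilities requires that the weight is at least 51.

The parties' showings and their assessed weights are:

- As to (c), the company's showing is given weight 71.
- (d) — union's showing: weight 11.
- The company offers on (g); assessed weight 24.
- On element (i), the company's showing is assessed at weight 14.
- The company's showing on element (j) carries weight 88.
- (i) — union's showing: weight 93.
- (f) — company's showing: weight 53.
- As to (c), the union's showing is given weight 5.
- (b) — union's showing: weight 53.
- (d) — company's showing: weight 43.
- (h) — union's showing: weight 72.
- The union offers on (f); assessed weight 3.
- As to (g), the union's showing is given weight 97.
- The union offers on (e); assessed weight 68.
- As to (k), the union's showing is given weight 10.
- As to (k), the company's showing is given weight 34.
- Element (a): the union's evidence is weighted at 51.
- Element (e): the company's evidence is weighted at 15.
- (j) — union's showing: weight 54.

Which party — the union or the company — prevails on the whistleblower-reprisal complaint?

— Issue I —
Stage I.1 — burden on union; standard: a more-likely-than-not showing (weight is at least 52).
    (a): 51 < 52 [not met]
    (b): 53 ≥ 52 [met]
  The union does not carry Stage I.1.
The analysis ends at Stage I.1; the company prevails on this issue.
— Issue II —
Stage II.1 — burden on union; standard: the preponderance of the evidence (weight is at least 50).
    (e): 68 − 15 = 53 ≥ 50 [met]
  Stage II.1 is satisfied; the onus moves to the company.
Stage II.2 — burden on company; standard: the preponderance of the evidence (weight is at least 50).
    (f): 53 − 3 = 50 ≥ 50 [met]
  The company carries Stage II.2; the union now bears the burden.
Stage II.3 — burden on union; standard: a clear and cogent showing (weight is at least 79).
    (g): 97 − 24 = 73 < 79 [not met]
  Not every element is met, so the union fails to carry Stage II.3.
So the company prevails on this issue.
— Issue III —
Stage III.1 (union, a substantially-more-likely showing, weight is at least 76): (h) 72 < 76 — fails; (i) net 93−14=79 ≥ 76 — meets.
  The union does not carry Stage III.1.
So the company prevails on this issue.
Per-issue: Issue I → company; Issue II → company; Issue III → company. The union must prevail on at least one issue; overall, the company prevails.

company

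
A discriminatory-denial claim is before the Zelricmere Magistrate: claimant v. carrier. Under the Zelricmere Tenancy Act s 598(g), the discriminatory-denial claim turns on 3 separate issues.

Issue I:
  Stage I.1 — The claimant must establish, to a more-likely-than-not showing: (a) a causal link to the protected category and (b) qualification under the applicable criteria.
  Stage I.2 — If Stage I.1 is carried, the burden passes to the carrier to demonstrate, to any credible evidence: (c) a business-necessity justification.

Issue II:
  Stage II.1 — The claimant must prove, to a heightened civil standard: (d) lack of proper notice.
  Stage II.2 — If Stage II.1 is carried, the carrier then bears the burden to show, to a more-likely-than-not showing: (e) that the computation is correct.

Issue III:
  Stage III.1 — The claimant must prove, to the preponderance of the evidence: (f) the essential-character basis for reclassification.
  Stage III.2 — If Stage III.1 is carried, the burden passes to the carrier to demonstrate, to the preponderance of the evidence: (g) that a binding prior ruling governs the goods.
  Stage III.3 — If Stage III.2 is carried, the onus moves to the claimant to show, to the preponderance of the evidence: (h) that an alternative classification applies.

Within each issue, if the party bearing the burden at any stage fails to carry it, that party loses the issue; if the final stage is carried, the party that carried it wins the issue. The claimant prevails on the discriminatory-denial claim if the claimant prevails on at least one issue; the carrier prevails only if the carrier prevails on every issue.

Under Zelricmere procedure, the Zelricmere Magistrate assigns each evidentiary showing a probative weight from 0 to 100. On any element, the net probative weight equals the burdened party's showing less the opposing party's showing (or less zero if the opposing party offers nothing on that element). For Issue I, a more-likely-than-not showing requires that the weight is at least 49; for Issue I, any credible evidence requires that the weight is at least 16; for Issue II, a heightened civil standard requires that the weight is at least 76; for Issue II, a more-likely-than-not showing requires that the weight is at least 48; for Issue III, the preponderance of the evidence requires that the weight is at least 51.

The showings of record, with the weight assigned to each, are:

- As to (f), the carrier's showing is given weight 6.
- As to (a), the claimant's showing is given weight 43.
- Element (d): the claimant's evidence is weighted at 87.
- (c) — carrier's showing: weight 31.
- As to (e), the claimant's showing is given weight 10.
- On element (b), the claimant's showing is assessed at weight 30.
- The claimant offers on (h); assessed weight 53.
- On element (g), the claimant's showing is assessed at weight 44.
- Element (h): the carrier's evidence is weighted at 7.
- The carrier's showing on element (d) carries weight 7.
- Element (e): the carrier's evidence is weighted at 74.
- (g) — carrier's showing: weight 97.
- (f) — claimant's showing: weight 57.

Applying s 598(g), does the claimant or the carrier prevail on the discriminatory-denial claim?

carrier

— Issue I —
Stage I.1 (claimant, a more-likely-than-not showing, weight is at least 49): (a) 43 < 49 — fails; (b) 30 < 49 — fails.
  Not every element is met, so the claimant fails to carry Stage I.1.
So the carrier prevails on this issue.
— Issue II —
Stage II.1 (claimant, a heightened civil standard, weight is at least 76): (d) net 87−7=80 ≥ 76 — meets.
  Stage II.1 is satisfied; the onus moves to the carrier.
Stage II.2 (carrier, a more-likely-than-not showing, weight is at least 48): (e) net 74−10=64 ≥ 48 — meets.
  All elements met at the final stage.
All stages carried — the carrier prevails on this issue.
— Issue III —
Stage III.1 — burden on claimant; standard: the preponderance of the evidence (weight is at least 51).
    (f): 57 − 6 = 51 ≥ 51 [met]
  All elements met. The burden passes to the carrier.
Stage III.2 — burden on carrier; standard: the preponderance of the evidence (weight is at least 51).
    (g): 97 − 44 = 53 ≥ 51 [met]
  All elements met. The burden passes to the claimant.
Stage III.3 — burden on claimant; standard: the preponderance of the evidence (weight is at least 51).
    (h): 53 − 7 = 46 < 51 [not met]
  The claimant does not carry Stage III.3.
So the carrier prevails on this issue.
Per-issue: Issue I → carrier; Issue II → carrier; Issue III → carrier. The claimant must prevail on at least one issue; overall, the carrier prevails.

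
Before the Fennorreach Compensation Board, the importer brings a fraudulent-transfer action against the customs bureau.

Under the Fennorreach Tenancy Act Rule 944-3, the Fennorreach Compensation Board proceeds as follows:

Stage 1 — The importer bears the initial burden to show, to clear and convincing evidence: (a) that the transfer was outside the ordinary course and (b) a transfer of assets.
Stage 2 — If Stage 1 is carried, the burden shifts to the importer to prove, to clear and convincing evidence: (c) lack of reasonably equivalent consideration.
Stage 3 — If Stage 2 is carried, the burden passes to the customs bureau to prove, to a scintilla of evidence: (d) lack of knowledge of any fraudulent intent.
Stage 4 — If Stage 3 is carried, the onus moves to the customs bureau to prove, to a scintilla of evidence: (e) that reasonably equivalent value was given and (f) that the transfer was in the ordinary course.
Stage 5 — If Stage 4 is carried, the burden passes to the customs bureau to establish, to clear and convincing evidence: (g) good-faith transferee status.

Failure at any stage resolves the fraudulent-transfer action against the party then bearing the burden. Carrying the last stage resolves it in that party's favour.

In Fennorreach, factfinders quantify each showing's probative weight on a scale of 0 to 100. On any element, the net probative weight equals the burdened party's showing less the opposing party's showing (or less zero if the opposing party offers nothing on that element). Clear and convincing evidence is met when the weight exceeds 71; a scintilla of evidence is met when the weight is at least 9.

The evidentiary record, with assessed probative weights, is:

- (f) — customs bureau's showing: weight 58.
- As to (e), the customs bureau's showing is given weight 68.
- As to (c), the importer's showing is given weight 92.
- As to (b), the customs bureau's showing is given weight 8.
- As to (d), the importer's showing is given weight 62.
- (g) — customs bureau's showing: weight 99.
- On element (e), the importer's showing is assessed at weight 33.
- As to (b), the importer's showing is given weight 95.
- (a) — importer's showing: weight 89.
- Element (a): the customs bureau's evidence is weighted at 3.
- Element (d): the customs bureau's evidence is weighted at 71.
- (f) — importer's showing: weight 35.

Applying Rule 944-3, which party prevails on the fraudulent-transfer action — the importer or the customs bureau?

customs bureau

At Stage 1 the importer must meet clear and convincing evidence (weight exceeds 71): on (a) the weight is 89 less the opposing 3 gives net 86, > 71, so (a) meets the standard; on (b) the weight is 95 less the opposing 8 gives net 87, > 71, so (b) meets the standard.
  Stage 1 is satisfied; the importer continues to bear the burden.
At Stage 2 the importer must meet clear and convincing evidence (weight exceeds 71): on (c) the weight is 92, > 71, so (c) meets the standard.
  The importer carries Stage 2; the customs bureau now bears the burden.
At Stage 3 the customs bureau must meet a scintilla of evidence (weight is at least 9): on (d) the weight is 71 less the opposing 62 gives net 9, ≥ 9, so (d) meets the standard.
  Stage 3 carried; the burden remains with the customs bureau.
At Stage 4 the customs bureau must meet a scintilla of evidence (weight is at least 9): on (e) the weight is 68 less the opposing 33 gives net 35, which does reach 9, so (e) meets the standard; on (f) the weight is 58 less the opposing 35 gives net 23, which does reach 9, so (f) meets the standard.
  Stage 4 carried; the burden remains with the customs bureau.
At Stage 5 the customs bureau must meet clear and convincing evidence (weight exceeds 71): on (g) the weight is 99, which does exceed 71, so (g) meets the standard.
  All elements met at the final stage.
All stages carried — the customs bureau prevails.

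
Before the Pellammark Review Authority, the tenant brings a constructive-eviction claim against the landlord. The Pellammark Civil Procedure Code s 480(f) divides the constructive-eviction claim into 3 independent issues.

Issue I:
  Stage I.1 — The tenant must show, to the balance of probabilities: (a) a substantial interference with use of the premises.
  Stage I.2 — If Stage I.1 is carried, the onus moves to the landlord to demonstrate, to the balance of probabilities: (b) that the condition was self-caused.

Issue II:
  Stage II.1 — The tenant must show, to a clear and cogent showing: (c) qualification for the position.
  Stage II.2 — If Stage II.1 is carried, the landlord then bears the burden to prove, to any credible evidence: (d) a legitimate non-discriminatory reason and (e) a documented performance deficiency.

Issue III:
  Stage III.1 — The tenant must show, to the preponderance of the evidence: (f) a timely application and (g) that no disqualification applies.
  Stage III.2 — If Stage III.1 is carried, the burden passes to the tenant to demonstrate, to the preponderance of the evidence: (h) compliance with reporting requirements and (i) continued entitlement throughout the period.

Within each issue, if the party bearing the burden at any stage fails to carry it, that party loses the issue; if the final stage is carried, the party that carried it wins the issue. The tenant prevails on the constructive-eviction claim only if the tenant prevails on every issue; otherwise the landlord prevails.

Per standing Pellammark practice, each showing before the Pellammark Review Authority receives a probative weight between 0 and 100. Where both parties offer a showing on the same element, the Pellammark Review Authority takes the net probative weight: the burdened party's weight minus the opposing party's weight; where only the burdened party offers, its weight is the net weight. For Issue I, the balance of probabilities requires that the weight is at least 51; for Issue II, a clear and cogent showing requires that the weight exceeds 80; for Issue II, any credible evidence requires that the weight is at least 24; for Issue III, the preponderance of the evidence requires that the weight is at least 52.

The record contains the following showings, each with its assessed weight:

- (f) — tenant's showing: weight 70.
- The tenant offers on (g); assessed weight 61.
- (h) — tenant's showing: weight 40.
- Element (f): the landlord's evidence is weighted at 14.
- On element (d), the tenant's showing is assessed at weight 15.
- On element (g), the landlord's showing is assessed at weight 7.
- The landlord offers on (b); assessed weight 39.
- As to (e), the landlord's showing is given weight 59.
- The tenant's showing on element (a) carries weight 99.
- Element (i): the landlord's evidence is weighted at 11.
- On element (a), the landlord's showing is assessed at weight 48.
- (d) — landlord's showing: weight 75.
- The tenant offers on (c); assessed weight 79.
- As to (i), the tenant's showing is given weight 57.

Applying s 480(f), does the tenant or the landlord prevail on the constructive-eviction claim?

— Issue I —
Stage I.1 — burden on tenant; standard: the balance of probabilities (weight is at least 51).
    (a): 99 − 48 = 51 ≥ 51 [met]
  The tenant carries Stage I.1; the landlord now bears the burden.
Stage I.2 — burden on landlord; standard: the balance of probabilities (weight is at least 51).
    (b): 39 < 51 [not met]
  Not every element is met, so the landlord fails to carry Stage I.2.
The tenant prevails on this issue.
— Issue II —
Stage II.1 (tenant, a clear and cogent showing, weight exceeds 80): (c) 79 ≤ 80 — fails.
  The tenant does not carry Stage II.1.
So the landlord prevails on this issue.
— Issue III —
At Stage III.1 the tenant must meet the preponderance of the evidence (weight is at least 52): on (f) the weight is 70 less the opposing 14 gives net 56, which does reach 52, so (f) meets the standard; on (g) the weight is 61 less the opposing 7 gives net 54, ≥ 52, so (g) meets the standard.
  Stage III.1 carried; the burden remains with the tenant.
At Stage III.2 the tenant must meet the preponderance of the evidence (weight is at least 52): on (h) the weight is 40, < 52, so (h) does not meet the standard; on (i) the weight is 57 less the opposing 11 gives net 46, < 52, so (i) does not meet the standard.
  The tenant does not carry Stage III.2.
The analysis ends at Stage III.2; the landlord prevails on this issue.
Per-issue: Issue I → tenant; Issue II → landlord; Issue III → landlord. The tenant must prevail on every issue; overall, the landlord prevails.

landlord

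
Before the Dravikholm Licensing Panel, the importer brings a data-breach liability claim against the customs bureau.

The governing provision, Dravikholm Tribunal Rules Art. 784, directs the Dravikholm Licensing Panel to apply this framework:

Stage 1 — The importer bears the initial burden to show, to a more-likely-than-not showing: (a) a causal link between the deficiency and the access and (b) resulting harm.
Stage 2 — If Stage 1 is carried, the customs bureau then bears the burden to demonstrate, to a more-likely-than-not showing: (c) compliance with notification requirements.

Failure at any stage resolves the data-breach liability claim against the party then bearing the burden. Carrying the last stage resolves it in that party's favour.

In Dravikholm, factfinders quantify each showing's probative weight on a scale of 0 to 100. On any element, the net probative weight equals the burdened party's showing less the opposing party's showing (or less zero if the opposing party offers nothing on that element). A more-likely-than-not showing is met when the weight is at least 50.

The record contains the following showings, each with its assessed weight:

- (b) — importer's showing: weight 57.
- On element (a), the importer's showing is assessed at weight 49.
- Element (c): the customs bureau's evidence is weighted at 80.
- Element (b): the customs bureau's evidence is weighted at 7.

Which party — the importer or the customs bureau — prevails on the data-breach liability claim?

customs bureau

Stage 1 — burden on importer; standard: a more-likely-than-not showing (weight is at least 50).
    (a): 49 < 50 [not met]
    (b): 57 − 7 = 50 ≥ 50 [met]
  Not every element is met, so the importer fails to carry Stage 1.
The customs bureau prevails.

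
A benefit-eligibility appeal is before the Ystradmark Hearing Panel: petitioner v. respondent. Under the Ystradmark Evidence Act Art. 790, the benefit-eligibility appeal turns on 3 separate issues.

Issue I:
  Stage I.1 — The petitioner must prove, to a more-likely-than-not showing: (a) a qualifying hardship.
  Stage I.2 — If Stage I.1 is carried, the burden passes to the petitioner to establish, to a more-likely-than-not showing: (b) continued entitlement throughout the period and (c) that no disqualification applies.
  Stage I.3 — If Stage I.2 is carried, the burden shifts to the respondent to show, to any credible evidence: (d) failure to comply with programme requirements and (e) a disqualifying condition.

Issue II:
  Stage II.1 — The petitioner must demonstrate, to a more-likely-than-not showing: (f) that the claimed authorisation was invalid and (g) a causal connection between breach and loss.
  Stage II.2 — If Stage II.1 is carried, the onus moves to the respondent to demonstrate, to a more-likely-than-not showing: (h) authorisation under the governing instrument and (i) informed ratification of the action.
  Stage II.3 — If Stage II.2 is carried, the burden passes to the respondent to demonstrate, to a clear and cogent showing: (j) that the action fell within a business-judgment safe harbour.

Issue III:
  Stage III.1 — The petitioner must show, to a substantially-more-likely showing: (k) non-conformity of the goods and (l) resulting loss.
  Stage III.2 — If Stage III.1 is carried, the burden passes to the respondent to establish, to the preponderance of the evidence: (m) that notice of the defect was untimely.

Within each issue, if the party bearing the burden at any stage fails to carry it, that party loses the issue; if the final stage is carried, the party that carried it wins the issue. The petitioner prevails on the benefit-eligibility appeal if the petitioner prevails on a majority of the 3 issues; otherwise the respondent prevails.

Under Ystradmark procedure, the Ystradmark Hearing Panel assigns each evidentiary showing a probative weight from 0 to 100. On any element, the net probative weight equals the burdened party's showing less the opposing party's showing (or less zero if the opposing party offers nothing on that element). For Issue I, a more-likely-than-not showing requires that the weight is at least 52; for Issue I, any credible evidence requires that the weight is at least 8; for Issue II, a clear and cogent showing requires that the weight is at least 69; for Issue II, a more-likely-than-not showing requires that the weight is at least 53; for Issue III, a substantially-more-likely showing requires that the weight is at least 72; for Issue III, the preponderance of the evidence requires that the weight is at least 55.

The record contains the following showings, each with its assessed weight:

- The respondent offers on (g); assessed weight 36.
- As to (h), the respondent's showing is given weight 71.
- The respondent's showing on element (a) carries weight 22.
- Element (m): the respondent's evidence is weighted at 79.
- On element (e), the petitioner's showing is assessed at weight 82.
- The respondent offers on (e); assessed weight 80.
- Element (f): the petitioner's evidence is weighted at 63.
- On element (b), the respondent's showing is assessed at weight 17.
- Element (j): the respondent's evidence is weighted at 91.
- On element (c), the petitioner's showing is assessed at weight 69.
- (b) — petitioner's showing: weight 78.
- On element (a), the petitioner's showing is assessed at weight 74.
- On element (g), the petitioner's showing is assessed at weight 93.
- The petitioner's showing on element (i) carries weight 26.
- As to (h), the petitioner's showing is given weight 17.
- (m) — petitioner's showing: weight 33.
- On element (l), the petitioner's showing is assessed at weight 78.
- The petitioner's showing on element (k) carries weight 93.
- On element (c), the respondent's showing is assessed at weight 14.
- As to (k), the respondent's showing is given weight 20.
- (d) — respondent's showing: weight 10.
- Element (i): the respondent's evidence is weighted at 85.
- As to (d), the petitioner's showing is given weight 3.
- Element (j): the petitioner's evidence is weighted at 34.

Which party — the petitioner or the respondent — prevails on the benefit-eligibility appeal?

— Issue I —
Stage I.1 — burden on petitioner; standard: a more-likely-than-not showing (weight is at least 52).
    (a): 74 − 22 = 52 ≥ 52 [met]
  All elements met. The petitioner retains the burden for Stage I.2.
Stage I.2 — burden on petitioner; standard: a more-likely-than-not showing (weight is at least 52).
    (b): 78 − 17 = 61 ≥ 52 [met]
    (c): 69 − 14 = 55 ≥ 52 [met]
  The petitioner carries Stage I.2; the respondent now bears the burden.
Stage I.3 — burden on respondent; standard: any credible evidence (weight is at least 8).
    (d): 10 − 3 = 7 < 8 [not met]
    (e): 80 − 82 = -2 < 8 [not met]
  Stage I.3 not carried; the respondent fails its burden.
The analysis ends at Stage I.3; the petitioner prevails on this issue.
— Issue II —
At Stage II.1 the petitioner must meet a more-likely-than-not showing (weight is at least 53): on (f) the weight is 63, which does reach 53, so (f) meets the standard; on (g) the weight is 93 less the opposing 36 gives net 57, which does reach 53, so (g) meets the standard.
  The petitioner carries Stage II.1; the respondent now bears the burden.
At Stage II.2 the respondent must meet a more-likely-than-not showing (weight is at least 53): on (h) the weight is 71 less the opposing 17 gives net 54, which does reach 53, so (h) meets the standard; on (i) the weight is 85 less the opposing 26 gives net 59, ≥ 53, so (i) meets the standard.
  Stage II.2 carried; the burden remains with the respondent.
At Stage II.3 the respondent must meet a clear and cogent showing (weight is at least 69): on (j) the weight is 91 less the opposing 34 gives net 57, which does not reach 69, so (j) does not meet the standard.
  Not every element is met, so the respondent fails to carry Stage II.3.
The petitioner prevails on this issue.
— Issue III —
Stage III.1 — burden on petitioner; standard: a substantially-more-likely showing (weight is at least 72).
    (k): 93 − 20 = 73 ≥ 72 [met]
    (l): 78 ≥ 72 [met]
  Stage III.1 is satisfied; the onus moves to the respondent.
Stage III.2 — burden on respondent; standard: the preponderance of the evidence (weight is at least 55).
    (m): 79 − 33 = 46 < 55 [not met]
  The respondent does not carry Stage III.2.
So the petitioner prevails on this issue.
Per-issue: Issue I → petitioner; Issue II → petitioner; Issue III → petitioner. The petitioner must prevail on a majority of issues; overall, the petitioner prevails.

petitioner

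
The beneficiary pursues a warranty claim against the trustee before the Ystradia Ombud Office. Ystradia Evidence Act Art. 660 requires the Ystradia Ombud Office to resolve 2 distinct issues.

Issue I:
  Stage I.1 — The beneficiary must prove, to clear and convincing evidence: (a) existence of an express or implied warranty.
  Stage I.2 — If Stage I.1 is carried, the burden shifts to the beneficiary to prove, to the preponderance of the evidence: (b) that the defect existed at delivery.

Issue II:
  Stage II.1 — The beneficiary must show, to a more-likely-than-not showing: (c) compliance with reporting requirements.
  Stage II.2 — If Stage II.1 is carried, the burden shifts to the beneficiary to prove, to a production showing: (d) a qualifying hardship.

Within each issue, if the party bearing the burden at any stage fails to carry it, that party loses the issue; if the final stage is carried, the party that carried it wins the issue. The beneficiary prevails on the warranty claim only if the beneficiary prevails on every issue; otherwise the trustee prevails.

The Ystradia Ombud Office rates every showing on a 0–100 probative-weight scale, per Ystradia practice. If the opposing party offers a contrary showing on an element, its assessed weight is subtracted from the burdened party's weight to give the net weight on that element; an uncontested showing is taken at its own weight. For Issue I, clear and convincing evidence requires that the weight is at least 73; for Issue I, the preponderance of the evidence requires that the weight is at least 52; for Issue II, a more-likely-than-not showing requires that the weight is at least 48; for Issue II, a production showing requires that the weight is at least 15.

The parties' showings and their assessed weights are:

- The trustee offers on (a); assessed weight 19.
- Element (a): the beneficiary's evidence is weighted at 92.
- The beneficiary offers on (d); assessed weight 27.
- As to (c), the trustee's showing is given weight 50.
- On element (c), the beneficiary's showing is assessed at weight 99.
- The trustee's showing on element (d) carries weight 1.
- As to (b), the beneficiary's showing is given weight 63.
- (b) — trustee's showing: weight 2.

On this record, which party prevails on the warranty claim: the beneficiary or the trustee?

— Issue I —
Stage I.1 (beneficiary, clear and convincing evidence, weight is at least 73): (a) net 92−19=73 ≥ 73 — meets.
  All elements met. The beneficiary retains the burden for Stage I.2.
Stage I.2 (beneficiary, the preponderance of the evidence, weight is at least 52): (b) net 63−2=61 ≥ 52 — meets.
  All elements met at the final stage.
Every stage carried; the beneficiary prevails on this issue.
— Issue II —
At Stage II.1 the beneficiary must meet a more-likely-than-not showing (weight is at least 48): on (c) the weight is 99 less the opposing 50 gives net 49, ≥ 48, so (c) meets the standard.
  Stage II.1 carried; the burden remains with the beneficiary.
At Stage II.2 the beneficiary must meet a production showing (weight is at least 15): on (d) the weight is 27 less the opposing 1 gives net 26, ≥ 15, so (d) meets the standard.
  All elements met at the final stage.
With every stage satisfied, the beneficiary prevails on this issue.
Per-issue: Issue I → beneficiary; Issue II → beneficiary. The beneficiary must prevail on every issue; overall, the beneficiary prevails.

beneficiary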